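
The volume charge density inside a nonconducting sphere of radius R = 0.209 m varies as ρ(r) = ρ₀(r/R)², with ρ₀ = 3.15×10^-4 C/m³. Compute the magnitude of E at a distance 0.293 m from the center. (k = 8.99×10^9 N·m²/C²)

Take a concentric spherical Gaussian surface of radius r = 0.293 m (r > R, all charge enclosed).
Q_enc = 4π ∫₀^R ρ₀(r'/R)^2 r'² dr' = 4πρ₀R³/5 = 7.228×10^-6 C.
By Gauss's law, ∮E·dA = E·4πr² = Q_enc/ε₀.
E = k|Q_enc|/r² = (8.99×10^9)(7.228e-6)/(0.293)² = 7.57×10^5 N/C.

|E| ≈ 7.57×10^5 N/C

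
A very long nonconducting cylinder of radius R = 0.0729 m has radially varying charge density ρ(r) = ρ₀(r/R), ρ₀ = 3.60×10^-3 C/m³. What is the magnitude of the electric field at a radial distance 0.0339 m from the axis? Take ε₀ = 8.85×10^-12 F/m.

|E| ≈ 2.14×10^6 V/m

Take a coaxial cylindrical Gaussian surface of radius r = 0.0339 m and length L (r < R).
λ_enc = ∫₀^r ρ(r')·2πr' dr' = (2πρ₀/R)·r^3/3 = 4.029e-6 C/m.
Gauss's law: E·2πrL = λ_enc L/ε₀.
E = |λ_enc|/(2πε₀r) = (4.029×10^-6)/(2π·8.85×10^-12·0.0339) = 2.14×10^6 N/C.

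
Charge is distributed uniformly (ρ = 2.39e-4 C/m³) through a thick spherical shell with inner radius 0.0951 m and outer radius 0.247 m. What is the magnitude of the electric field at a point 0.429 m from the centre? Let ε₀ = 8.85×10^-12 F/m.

Symmetry ⇒ E = E(r) r̂. Gaussian sphere of radius r = 0.429 m (r > 0.247 m, enclosing the whole shell).
Q_enc = ρ·(4π/3)(b³ − a³) = (2.39×10^-4)·(4π/3)·((0.247)³ − (0.0951)³) = 1.423×10^-5 C.
By Gauss's law, ∮E·dA = E·4πr² = Q_enc/ε₀.
E = |Q_enc|/(4πε₀r²) = (1.423×10^-5)/(4π·8.85×10^-12·(0.429)²) = 6.95×10^5 N/C.

6.95×10^5 N/C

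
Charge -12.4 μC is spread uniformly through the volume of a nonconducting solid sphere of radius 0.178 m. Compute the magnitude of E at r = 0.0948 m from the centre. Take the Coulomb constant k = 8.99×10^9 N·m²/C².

E = 1.87×10^6 V/m

Take a concentric spherical Gaussian surface of radius r = 0.0948 m (r < R).
Only the charge within r is enclosed: Q_enc = Q·(r/R)³ = (-12.4 μC)·(0.0948 m/0.178 m)³ = -1.873×10^-6 C.
Applying ∮E·dA = Q_enc/ε₀ with Φ = E(4πr²):
E = k|Q_enc|/r² = (8.99×10^9)(1.873×10^-6)/(0.0948)² = 1.87×10^6 N/C.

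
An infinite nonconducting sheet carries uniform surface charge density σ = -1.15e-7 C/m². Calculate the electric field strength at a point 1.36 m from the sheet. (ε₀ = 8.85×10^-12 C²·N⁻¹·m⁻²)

Choose a cylindrical pillbox piercing the sheet, end faces (area A) parallel to it.
Flux Φ = 2EA and Q_enc = σA, so 2EA = σA/ε₀ ⇒ E = |σ|/(2ε₀), independent of distance.
E = |σ|/(2ε₀) = (1.15×10^-7)/(2·8.85×10^-12) = 6.50×10^3 N/C.

E = 6.50×10^3 N/C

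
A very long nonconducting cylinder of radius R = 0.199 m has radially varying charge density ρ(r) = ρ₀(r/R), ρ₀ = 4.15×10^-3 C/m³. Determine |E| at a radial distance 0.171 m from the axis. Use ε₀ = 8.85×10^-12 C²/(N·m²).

Coaxial Gaussian cylinder, radius r = 0.171 m, length L (r < R).
λ_enc = ∫₀^r ρ(r')·2πr' dr' = (2πρ₀/R)·r^3/3 = 2.184×10^-4 C/m.
By Gauss's law (flux through the curved wall only), E·2πrL = λ_enc L/ε₀.
E = |λ_enc|/(2πε₀r) = (2.184×10^-4)/(2π·8.85×10^-12·0.171) = 2.30×10^7 N/C.

2.30×10^7 V/m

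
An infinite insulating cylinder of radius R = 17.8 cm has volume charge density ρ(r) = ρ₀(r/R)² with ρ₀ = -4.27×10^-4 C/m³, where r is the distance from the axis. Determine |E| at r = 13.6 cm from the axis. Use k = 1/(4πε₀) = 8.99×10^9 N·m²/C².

|E| ≈ 9.57×10^5 V/m

Take a coaxial cylindrical Gaussian surface of radius r = 13.6 cm and length L (r < R).
λ_enc = ∫₀^r ρ(r')·2πr' dr' = (2πρ₀/R²)·r^4/4 = -7.242×10^-6 C/m.
Applying ∮E·dA = Q_enc/ε₀ with the end caps contributing no flux:
E = 2k|λ_enc|/r = 2(8.99×10^9)(7.242e-6)/(0.136) = 9.57e5 N/C.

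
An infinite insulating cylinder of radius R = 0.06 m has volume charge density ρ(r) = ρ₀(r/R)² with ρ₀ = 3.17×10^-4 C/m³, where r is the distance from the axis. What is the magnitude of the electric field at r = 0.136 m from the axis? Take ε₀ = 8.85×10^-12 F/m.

By cylindrical symmetry E is radial; use a coaxial Gaussian cylinder of radius 0.136 m and length L (r > R, full charge per length enclosed).
λ_enc = 2π ∫₀^R ρ₀(r'/R)^2 r' dr' = 2πρ₀R²/4 = 1.793×10^-6 C/m.
Applying ∮E·dA = Q_enc/ε₀ with the end caps contributing no flux:
E = |λ_enc|/(2πε₀r) = (1.793×10^-6)/(2π·8.85×10^-12·0.136) = 2.37×10^5 N/C.

E ≈ 2.37×10^5 N/C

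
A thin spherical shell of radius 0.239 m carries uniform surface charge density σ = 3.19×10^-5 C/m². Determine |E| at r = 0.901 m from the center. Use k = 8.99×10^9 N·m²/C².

Use a concentric Gaussian sphere at r = 0.901 m (r > 0.239 m).
The entire shell is enclosed: Q_enc = σ·4πR² = (3.19×10^-5)·4π·(0.239)² = 2.29×10^-5 C.
Since E is radial and uniform over the Gaussian sphere, Φ = E·4πr² = Q_enc/ε₀.
E = k|Q_enc|/r² = (8.99×10^9)(2.29×10^-5)/(0.901)² = 2.54e5 N/C.

2.54e5 N/C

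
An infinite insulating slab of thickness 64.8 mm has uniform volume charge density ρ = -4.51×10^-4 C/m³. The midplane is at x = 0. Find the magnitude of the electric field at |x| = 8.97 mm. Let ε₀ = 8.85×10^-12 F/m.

E ≈ 4.57×10^5 V/m

By symmetry E is perpendicular to the slab. A Gaussian pillbox from −8.97 mm to +8.97 mm (face area A) lies entirely within the slab.
Q_enc = ρ·(2x)·A and flux = 2EA, so 2EA = 2ρxA/ε₀ ⇒ E = |ρ|x/ε₀.
E = (4.51×10^-4)(0.00897)/(8.85×10^-12) = 4.57e5 N/C.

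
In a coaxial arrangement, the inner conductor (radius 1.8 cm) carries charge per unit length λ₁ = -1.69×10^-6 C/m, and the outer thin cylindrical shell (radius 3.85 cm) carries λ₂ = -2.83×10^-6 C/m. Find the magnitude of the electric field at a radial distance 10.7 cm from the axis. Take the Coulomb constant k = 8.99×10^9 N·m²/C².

E ≈ 7.60×10^5 N/C

Coaxial Gaussian cylinder, radius r = 10.7 cm, length L (r > 3.85 cm, enclosing both).
λ_enc = λ₁ + λ₂ = (-1.69×10^-6) + (-2.83×10^-6) = -4.52×10^-6 C/m.
Applying ∮E·dA = Q_enc/ε₀ with the end caps contributing no flux:
E = 2k|λ_enc|/r = 2(8.99×10^9)(4.52×10^-6)/(0.107) = 7.60e5 N/C.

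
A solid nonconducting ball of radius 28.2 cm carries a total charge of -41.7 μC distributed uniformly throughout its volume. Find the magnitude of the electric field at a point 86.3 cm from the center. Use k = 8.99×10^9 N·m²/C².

|E| = 5.03×10^5 N/C

Use a concentric Gaussian sphere at r = 86.3 cm (r > R, so the entire charge is enclosed).
Q_enc = -41.7 μC = -4.17e-5 C.
Since E is radial and uniform over the Gaussian sphere, Φ = E·4πr² = Q_enc/ε₀.
E = k|Q_enc|/r² = (8.99×10^9)(4.17e-5)/(0.863)² = 5.03×10^5 N/C.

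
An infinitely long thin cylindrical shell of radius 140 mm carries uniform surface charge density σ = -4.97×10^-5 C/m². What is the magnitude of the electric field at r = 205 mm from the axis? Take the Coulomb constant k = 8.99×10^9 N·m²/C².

Coaxial Gaussian cylinder, radius r = 205 mm, length L (r > 140 mm).
The whole shell is enclosed: λ_enc = σ·2πR = (-4.97e-5)·2π·(0.14) = -4.372e-5 C/m.
Since E is radial and uniform over the curved surface, Φ = E·2πrL = Q_enc/ε₀ = λ_enc L/ε₀.
E = 2k|λ_enc|/r = 2(8.99×10^9)(4.372×10^-5)/(0.205) = 3.83×10^6 N/C.

E = 3.83×10^6 V/m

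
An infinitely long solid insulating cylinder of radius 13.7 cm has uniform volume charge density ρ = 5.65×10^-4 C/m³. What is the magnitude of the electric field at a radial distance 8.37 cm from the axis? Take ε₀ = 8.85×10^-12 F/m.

Choose a coaxial cylinder of radius r = 8.37 cm (arbitrary length L) as the Gaussian surface (r < R).
Enclosed charge per unit length: λ_enc = ρ·πr² = (5.65×10^-4)π(0.0837)² = 1.244e-5 C/m.
Applying ∮E·dA = Q_enc/ε₀ with the end caps contributing no flux:
E = |λ_enc|/(2πε₀r) = (1.244e-5)/(2π·8.85×10^-12·0.0837) = 2.67e6 N/C.

2.67×10^6 V/m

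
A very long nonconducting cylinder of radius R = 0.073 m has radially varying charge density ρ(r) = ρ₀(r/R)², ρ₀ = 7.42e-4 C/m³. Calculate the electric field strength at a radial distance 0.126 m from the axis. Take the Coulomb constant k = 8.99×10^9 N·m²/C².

8.86e5 N/C

Take a coaxial cylindrical Gaussian surface of radius r = 0.126 m and length L (r > R, full charge per length enclosed).
λ_enc = 2π ∫₀^R ρ₀(r'/R)^2 r' dr' = 2πρ₀R²/4 = 6.211×10^-6 C/m.
Gauss's law: E·2πrL = λ_enc L/ε₀.
E = 2k|λ_enc|/r = 2(8.99×10^9)(6.211e-6)/(0.126) = 8.86×10^5 N/C.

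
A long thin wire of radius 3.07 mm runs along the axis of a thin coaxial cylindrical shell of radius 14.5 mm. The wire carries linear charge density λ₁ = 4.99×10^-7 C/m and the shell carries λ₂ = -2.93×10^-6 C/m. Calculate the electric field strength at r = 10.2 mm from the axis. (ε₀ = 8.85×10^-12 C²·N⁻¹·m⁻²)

Choose a coaxial cylinder of radius r = 10.2 mm (arbitrary length L) as the Gaussian surface (between the conductors, 3.07 mm < r < 14.5 mm).
The shell at 14.5 mm lies outside the Gaussian surface, so λ_enc = λ₁ = 4.99×10^-7 C/m.
Gauss's law: E·2πrL = λ_enc L/ε₀.
E = |λ_enc|/(2πε₀r) = (4.99×10^-7)/(2π·8.85×10^-12·0.0102) = 8.80e5 N/C.

|E| ≈ 8.80×10^5 N/C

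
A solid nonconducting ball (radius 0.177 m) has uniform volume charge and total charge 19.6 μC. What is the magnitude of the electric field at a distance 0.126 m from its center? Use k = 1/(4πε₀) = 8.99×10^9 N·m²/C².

E ≈ 4.00×10^6 N/C

Use a concentric Gaussian sphere at r = 0.126 m (r < R).
Only the charge within r is enclosed: Q_enc = Q·(r/R)³ = (19.6 μC)·(0.126 m/0.177 m)³ = 7.07×10^-6 C.
Gauss's law: E·4πr² = Q_enc/ε₀.
E = k|Q_enc|/r² = (8.99×10^9)(7.07e-6)/(0.126)² = 4.00×10^6 N/C.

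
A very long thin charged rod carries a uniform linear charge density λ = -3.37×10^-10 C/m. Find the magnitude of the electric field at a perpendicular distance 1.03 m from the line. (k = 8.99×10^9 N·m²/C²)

Take a coaxial cylindrical Gaussian surface of radius r = 1.03 m and length L.
Q_enc = λL, so λ_enc = -3.37×10^-10 C/m.
Since E is radial and uniform over the curved surface, Φ = E·2πrL = Q_enc/ε₀ = λ_enc L/ε₀.
E = 2k|λ_enc|/r = 2(8.99×10^9)(3.37×10^-10)/(1.03) = 5.88 N/C.

|E| = 5.88 V/m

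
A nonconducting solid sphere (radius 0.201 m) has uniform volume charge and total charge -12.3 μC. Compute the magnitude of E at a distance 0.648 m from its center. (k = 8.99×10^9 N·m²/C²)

2.63×10^5 V/m

Symmetry ⇒ E = E(r) r̂. Gaussian sphere of radius r = 0.648 m (r > R, so the entire charge is enclosed).
Q_enc = -12.3 μC = -1.23×10^-5 C.
By Gauss's law, ∮E·dA = E·4πr² = Q_enc/ε₀.
E = k|Q_enc|/r² = (8.99×10^9)(1.23×10^-5)/(0.648)² = 2.63e5 N/C.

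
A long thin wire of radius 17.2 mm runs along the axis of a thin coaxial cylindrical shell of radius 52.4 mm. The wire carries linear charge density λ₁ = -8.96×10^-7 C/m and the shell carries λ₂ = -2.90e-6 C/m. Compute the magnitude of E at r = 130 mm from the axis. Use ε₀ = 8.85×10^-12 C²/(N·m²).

Coaxial Gaussian cylinder, radius r = 130 mm, length L (r > 52.4 mm, enclosing both).
λ_enc = λ₁ + λ₂ = (-8.96×10^-7) + (-2.90×10^-6) = -3.796e-6 C/m.
Applying ∮E·dA = Q_enc/ε₀ with the end caps contributing no flux:
E = |λ_enc|/(2πε₀r) = (3.796e-6)/(2π·8.85×10^-12·0.13) = 5.25×10^5 N/C.

|E| ≈ 5.25×10^5 V/m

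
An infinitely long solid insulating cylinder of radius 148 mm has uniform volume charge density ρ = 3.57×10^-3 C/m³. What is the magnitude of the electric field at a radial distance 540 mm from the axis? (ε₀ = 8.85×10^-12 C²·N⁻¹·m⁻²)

Take a coaxial cylindrical Gaussian surface of radius r = 540 mm and length L (r > 148 mm, full cross-section enclosed).
λ_enc = ρ·πR² = (3.57×10^-3)π(0.148)² = 2.457×10^-4 C/m.
Since E is radial and uniform over the curved surface, Φ = E·2πrL = Q_enc/ε₀ = λ_enc L/ε₀.
E = |λ_enc|/(2πε₀r) = (2.457e-4)/(2π·8.85×10^-12·0.54) = 8.18e6 N/C.

E = 8.18e6 V/m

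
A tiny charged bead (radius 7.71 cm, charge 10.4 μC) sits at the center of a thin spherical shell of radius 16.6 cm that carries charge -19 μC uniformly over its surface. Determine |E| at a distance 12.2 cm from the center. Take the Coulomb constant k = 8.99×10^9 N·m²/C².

E = 6.28×10^6 N/C

Take a concentric spherical Gaussian surface of radius r = 12.2 cm (between the bodies, 7.71 cm < r < 16.6 cm).
The shell at 16.6 cm lies outside the Gaussian surface, so Q_enc = 10.4 μC = 1.04e-5 C.
Applying ∮E·dA = Q_enc/ε₀ with Φ = E(4πr²):
E = k|Q_enc|/r² = (8.99×10^9)(1.04×10^-5)/(0.122)² = 6.28×10^6 N/C.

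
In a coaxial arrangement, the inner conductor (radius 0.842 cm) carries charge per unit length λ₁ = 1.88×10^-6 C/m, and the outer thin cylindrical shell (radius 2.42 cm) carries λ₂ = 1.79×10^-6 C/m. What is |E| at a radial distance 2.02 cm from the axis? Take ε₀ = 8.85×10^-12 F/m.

E ≈ 1.67×10^6 V/m

By cylindrical symmetry E is radial; use a coaxial Gaussian cylinder of radius 2.02 cm and length L (between the conductors, 0.842 cm < r < 2.42 cm).
Only the inner wire is enclosed; the outer shell contributes nothing inside itself. λ_enc = λ₁ = 1.88e-6 C/m.
Since E is radial and uniform over the curved surface, Φ = E·2πrL = Q_enc/ε₀ = λ_enc L/ε₀.
E = |λ_enc|/(2πε₀r) = (1.88×10^-6)/(2π·8.85×10^-12·0.0202) = 1.67×10^6 N/C.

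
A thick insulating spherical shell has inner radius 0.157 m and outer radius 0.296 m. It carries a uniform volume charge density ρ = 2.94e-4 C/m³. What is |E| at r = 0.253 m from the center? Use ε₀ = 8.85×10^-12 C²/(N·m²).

E = 2.13e6 V/m

By spherical symmetry E is radial; choose a Gaussian sphere of radius r = 0.253 m (within the shell material, 0.157 m < r < 0.296 m).
Enclosed charge is the volume from a to r: Q_enc = (4π/3)ρ(r³ − a³) = 1.518×10^-5 C.
Applying ∮E·dA = Q_enc/ε₀ with Φ = E(4πr²):
E = |Q_enc|/(4πε₀r²) = (1.518×10^-5)/(4π·8.85×10^-12·(0.253)²) = 2.13e6 N/C.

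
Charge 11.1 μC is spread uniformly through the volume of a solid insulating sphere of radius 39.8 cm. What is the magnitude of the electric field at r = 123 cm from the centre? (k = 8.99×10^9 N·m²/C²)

E ≈ 6.60×10^4 V/m

Use a concentric Gaussian sphere at r = 123 cm (r > R, so the entire charge is enclosed).
Q_enc = 11.1 μC = 1.11×10^-5 C.
Applying ∮E·dA = Q_enc/ε₀ with Φ = E(4πr²):
E = k|Q_enc|/r² = (8.99×10^9)(1.11×10^-5)/(1.23)² = 6.60×10^4 N/C.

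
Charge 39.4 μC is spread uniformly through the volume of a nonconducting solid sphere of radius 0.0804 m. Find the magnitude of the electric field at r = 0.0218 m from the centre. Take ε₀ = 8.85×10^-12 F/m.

|E| = 1.49e7 N/C

By spherical symmetry E is radial; choose a Gaussian sphere of radius r = 0.0218 m (r < R).
Only the charge within r is enclosed: Q_enc = Q·(r/R)³ = (39.4 μC)·(0.0218 m/0.0804 m)³ = 7.854×10^-7 C.
Since E is radial and uniform over the Gaussian sphere, Φ = E·4πr² = Q_enc/ε₀.
E = |Q_enc|/(4πε₀r²) = (7.854e-7)/(4π·8.85×10^-12·(0.0218)²) = 1.49×10^7 N/C.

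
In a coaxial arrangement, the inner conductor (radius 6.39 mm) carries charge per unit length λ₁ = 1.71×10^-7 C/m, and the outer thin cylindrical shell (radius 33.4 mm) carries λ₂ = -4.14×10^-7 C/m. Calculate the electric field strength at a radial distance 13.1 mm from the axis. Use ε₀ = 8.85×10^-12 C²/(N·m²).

Coaxial Gaussian cylinder, radius r = 13.1 mm, length L (between the conductors, 6.39 mm < r < 33.4 mm).
Only the inner wire is enclosed; the outer shell contributes nothing inside itself. λ_enc = λ₁ = 1.71×10^-7 C/m.
Gauss's law: E·2πrL = λ_enc L/ε₀.
E = |λ_enc|/(2πε₀r) = (1.71×10^-7)/(2π·8.85×10^-12·0.0131) = 2.35e5 N/C.

E ≈ 2.35×10^5 N/C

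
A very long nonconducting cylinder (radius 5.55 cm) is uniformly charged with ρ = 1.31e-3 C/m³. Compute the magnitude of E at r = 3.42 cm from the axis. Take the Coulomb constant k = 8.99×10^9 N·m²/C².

By cylindrical symmetry E is radial; use a coaxial Gaussian cylinder of radius 3.42 cm and length L (r < R).
Enclosed charge per unit length: λ_enc = ρ·πr² = (1.31×10^-3)π(0.0342)² = 4.814e-6 C/m.
By Gauss's law (flux through the curved wall only), E·2πrL = λ_enc L/ε₀.
E = 2k|λ_enc|/r = 2(8.99×10^9)(4.814×10^-6)/(0.0342) = 2.53×10^6 N/C.

2.53×10^6 N/C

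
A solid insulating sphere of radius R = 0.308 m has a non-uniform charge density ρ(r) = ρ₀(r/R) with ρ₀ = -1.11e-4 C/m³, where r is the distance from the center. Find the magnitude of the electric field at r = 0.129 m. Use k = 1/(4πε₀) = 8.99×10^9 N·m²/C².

|E| ≈ 1.69×10^5 V/m

Use a concentric Gaussian sphere at r = 0.129 m (r < R).
Integrate the density: Q_enc = 4π ∫₀^r ρ₀(r'/R)^1 r'² dr' = 4πρ₀ r^4/(4·R) = -3.135×10^-7 C.
Since E is radial and uniform over the Gaussian sphere, Φ = E·4πr² = Q_enc/ε₀.
E = k|Q_enc|/r² = (8.99×10^9)(3.135×10^-7)/(0.129)² = 1.69×10^5 N/C.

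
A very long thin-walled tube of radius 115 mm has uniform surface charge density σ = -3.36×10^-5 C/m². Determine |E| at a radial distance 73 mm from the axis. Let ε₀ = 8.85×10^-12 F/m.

E = 0

Coaxial Gaussian cylinder, radius r = 73 mm, length L (r < 115 mm, inside the shell).
No charge is enclosed, so Gauss's law gives E·2πrL = 0 ⇒ E = 0.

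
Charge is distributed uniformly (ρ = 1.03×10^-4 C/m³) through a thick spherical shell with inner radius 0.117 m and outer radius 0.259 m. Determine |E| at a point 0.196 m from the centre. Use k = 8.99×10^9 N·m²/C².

E ≈ 5.99×10^5 V/m

Symmetry ⇒ E = E(r) r̂. Gaussian sphere of radius r = 0.196 m (within the shell material, 0.117 m < r < 0.259 m).
Only the shell between 0.117 m and r is enclosed: Q_enc = ρ·(4π/3)(r³ − a³) = (1.03×10^-4)·(4π/3)·((0.196)³ − (0.117)³) = 2.558e-6 C.
Gauss's law: E·4πr² = Q_enc/ε₀.
E = k|Q_enc|/r² = (8.99×10^9)(2.558×10^-6)/(0.196)² = 5.99e5 N/C.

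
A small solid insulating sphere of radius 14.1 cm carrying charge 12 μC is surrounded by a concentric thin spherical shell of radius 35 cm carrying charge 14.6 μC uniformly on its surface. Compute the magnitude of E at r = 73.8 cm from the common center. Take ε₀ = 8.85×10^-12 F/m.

Use a concentric Gaussian sphere at r = 73.8 cm (r > 35 cm, enclosing both).
Q_enc = (12 μC) + (14.6 μC) = 2.66e-5 C.
By Gauss's law, ∮E·dA = E·4πr² = Q_enc/ε₀.
E = |Q_enc|/(4πε₀r²) = (2.66×10^-5)/(4π·8.85×10^-12·(0.738)²) = 4.39×10^5 N/C.

|E| ≈ 4.39×10^5 N/C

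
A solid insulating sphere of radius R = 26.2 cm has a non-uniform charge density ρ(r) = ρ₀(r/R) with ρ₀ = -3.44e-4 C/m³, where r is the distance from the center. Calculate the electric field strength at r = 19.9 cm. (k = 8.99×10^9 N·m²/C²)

Symmetry ⇒ E = E(r) r̂. Gaussian sphere of radius r = 19.9 cm (r < R).
Q_enc = ∫₀^r ρ(r')·4πr'² dr' = (4πρ₀/R) ∫₀^r r'^3 dr' = 4πρ₀ r^4/(4·R) = -6.469e-6 C.
By Gauss's law, ∮E·dA = E·4πr² = Q_enc/ε₀.
E = k|Q_enc|/r² = (8.99×10^9)(6.469e-6)/(0.199)² = 1.47×10^6 N/C.

|E| = 1.47×10^6 N/C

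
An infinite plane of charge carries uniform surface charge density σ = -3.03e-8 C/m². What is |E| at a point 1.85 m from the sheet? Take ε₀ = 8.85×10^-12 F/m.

By planar symmetry E is perpendicular to the sheet and uniform; use a Gaussian pillbox with flat faces of area A on each side of the sheet.
Only the two end caps contribute flux: Φ = 2EA. With Q_enc = σA, Gauss's law gives E = |σ|/(2ε₀).
E = |σ|/(2ε₀) = (3.03e-8)/(2·8.85×10^-12) = 1.71×10^3 N/C.

E ≈ 1.71e3 V/m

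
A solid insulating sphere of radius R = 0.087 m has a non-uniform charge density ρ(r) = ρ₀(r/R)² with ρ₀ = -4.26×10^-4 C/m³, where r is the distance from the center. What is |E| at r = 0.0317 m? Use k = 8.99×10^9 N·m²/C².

Symmetry ⇒ E = E(r) r̂. Gaussian sphere of radius r = 0.0317 m (r < R).
Q_enc = ∫₀^r ρ(r')·4πr'² dr' = (4πρ₀/R²) ∫₀^r r'^4 dr' = 4πρ₀ r^5/(5·R²) = -4.528×10^-9 C.
Since E is radial and uniform over the Gaussian sphere, Φ = E·4πr² = Q_enc/ε₀.
E = k|Q_enc|/r² = (8.99×10^9)(4.528×10^-9)/(0.0317)² = 4.05×10^4 N/C.

|E| ≈ 4.05×10^4 N/C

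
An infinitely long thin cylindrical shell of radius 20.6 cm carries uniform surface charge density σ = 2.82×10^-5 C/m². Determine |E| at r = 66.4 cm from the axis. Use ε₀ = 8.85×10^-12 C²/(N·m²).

Take a coaxial cylindrical Gaussian surface of radius r = 66.4 cm and length L (r > 20.6 cm).
The whole shell is enclosed: λ_enc = σ·2πR = (2.82×10^-5)·2π·(0.206) = 3.65e-5 C/m.
Applying ∮E·dA = Q_enc/ε₀ with the end caps contributing no flux:
E = |λ_enc|/(2πε₀r) = (3.65×10^-5)/(2π·8.85×10^-12·0.664) = 9.89e5 N/C.

|E| = 9.89×10^5 V/m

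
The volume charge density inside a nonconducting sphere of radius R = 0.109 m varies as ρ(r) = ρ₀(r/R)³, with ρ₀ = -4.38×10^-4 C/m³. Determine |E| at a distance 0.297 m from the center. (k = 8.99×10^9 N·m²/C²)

Take a concentric spherical Gaussian surface of radius r = 0.297 m (r > R, all charge enclosed).
Q_enc = 4π ∫₀^R ρ₀(r'/R)^3 r'² dr' = 4πρ₀R³/6 = -1.188e-6 C.
Since E is radial and uniform over the Gaussian sphere, Φ = E·4πr² = Q_enc/ε₀.
E = k|Q_enc|/r² = (8.99×10^9)(1.188×10^-6)/(0.297)² = 1.21e5 N/C.

E ≈ 1.21×10^5 N/C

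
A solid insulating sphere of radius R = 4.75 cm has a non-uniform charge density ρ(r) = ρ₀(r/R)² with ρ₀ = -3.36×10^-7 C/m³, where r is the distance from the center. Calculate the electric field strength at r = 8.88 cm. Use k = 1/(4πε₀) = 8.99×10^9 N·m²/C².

E = 103 N/C

Take a concentric spherical Gaussian surface of radius r = 8.88 cm (r > R, all charge enclosed).
Q_enc = 4π ∫₀^R ρ₀(r'/R)^2 r'² dr' = 4πρ₀R³/5 = -9.05×10^-11 C.
Gauss's law: E·4πr² = Q_enc/ε₀.
E = k|Q_enc|/r² = (8.99×10^9)(9.05×10^-11)/(0.0888)² = 103 N/C.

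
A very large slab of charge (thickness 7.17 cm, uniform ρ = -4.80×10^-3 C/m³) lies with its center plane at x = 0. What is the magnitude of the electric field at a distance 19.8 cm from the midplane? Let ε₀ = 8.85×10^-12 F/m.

The point |x| = 19.8 cm lies outside the slab (half-thickness 0.03585 m). A symmetric pillbox spanning the full slab encloses Q_enc = ρ·d·A.
Flux = 2EA ⇒ E = |ρ|d/(2ε₀), independent of distance outside.
E = (4.80×10^-3)(0.0717)/(2·8.85×10^-12) = 1.94×10^7 N/C.

|E| = 1.94e7 V/m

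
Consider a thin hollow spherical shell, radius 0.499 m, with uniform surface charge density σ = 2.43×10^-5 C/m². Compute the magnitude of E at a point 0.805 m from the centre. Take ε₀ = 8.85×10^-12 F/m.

1.06×10^6 V/m

Take a concentric spherical Gaussian surface of radius r = 0.805 m (r > 0.499 m).
The entire shell is enclosed: Q_enc = σ·4πR² = (2.43×10^-5)·4π·(0.499)² = 7.604×10^-5 C.
By Gauss's law, ∮E·dA = E·4πr² = Q_enc/ε₀.
E = |Q_enc|/(4πε₀r²) = (7.604×10^-5)/(4π·8.85×10^-12·(0.805)²) = 1.06×10^6 N/C.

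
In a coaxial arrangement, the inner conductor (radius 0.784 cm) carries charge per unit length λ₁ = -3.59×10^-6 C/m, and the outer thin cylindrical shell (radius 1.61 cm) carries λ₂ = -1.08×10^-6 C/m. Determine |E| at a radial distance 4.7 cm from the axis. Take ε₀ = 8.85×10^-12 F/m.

E ≈ 1.79×10^6 N/C

Choose a coaxial cylinder of radius r = 4.7 cm (arbitrary length L) as the Gaussian surface (r > 1.61 cm, enclosing both).
λ_enc = λ₁ + λ₂ = (-3.59×10^-6) + (-1.08×10^-6) = -4.67×10^-6 C/m.
Gauss's law: E·2πrL = λ_enc L/ε₀.
E = |λ_enc|/(2πε₀r) = (4.67×10^-6)/(2π·8.85×10^-12·0.047) = 1.79e6 N/C.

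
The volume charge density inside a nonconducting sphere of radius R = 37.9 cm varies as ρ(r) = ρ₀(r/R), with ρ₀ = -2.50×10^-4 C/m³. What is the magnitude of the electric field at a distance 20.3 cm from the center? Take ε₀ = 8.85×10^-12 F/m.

|E| = 7.68×10^5 N/C

Symmetry ⇒ E = E(r) r̂. Gaussian sphere of radius r = 20.3 cm (r < R).
Integrate the density: Q_enc = 4π ∫₀^r ρ₀(r'/R)^1 r'² dr' = 4πρ₀ r^4/(4·R) = -3.519e-6 C.
Applying ∮E·dA = Q_enc/ε₀ with Φ = E(4πr²):
E = |Q_enc|/(4πε₀r²) = (3.519×10^-6)/(4π·8.85×10^-12·(0.203)²) = 7.68e5 N/C.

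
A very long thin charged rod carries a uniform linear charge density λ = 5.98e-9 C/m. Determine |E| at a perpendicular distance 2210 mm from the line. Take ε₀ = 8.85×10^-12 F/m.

|E| ≈ 48.7 V/m

By cylindrical symmetry E is radial; use a coaxial Gaussian cylinder of radius 2210 mm and length L.
Q_enc = λL, so λ_enc = 5.98×10^-9 C/m.
By Gauss's law (flux through the curved wall only), E·2πrL = λ_enc L/ε₀.
E = |λ_enc|/(2πε₀r) = (5.98×10^-9)/(2π·8.85×10^-12·2.21) = 48.7 N/C.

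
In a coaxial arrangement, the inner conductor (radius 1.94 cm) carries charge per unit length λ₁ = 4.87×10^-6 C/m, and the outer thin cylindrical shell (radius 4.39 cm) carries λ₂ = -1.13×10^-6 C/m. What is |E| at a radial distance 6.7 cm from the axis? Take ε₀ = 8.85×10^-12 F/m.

1.00×10^6 V/m

By cylindrical symmetry E is radial; use a coaxial Gaussian cylinder of radius 6.7 cm and length L (r > 4.39 cm, enclosing both).
λ_enc = λ₁ + λ₂ = (4.87×10^-6) + (-1.13×10^-6) = 3.74×10^-6 C/m.
By Gauss's law (flux through the curved wall only), E·2πrL = λ_enc L/ε₀.
E = |λ_enc|/(2πε₀r) = (3.74×10^-6)/(2π·8.85×10^-12·0.067) = 1.00e6 N/C.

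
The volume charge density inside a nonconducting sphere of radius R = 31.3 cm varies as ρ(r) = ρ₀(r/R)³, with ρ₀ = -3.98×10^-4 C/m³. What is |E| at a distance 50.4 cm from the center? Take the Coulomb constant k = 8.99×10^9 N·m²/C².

Take a concentric spherical Gaussian surface of radius r = 50.4 cm (r > R, all charge enclosed).
Q_enc = 4π ∫₀^R ρ₀(r'/R)^3 r'² dr' = 4πρ₀R³/6 = -2.556×10^-5 C.
Gauss's law: E·4πr² = Q_enc/ε₀.
E = k|Q_enc|/r² = (8.99×10^9)(2.556e-5)/(0.504)² = 9.05×10^5 N/C.

|E| = 9.05×10^5 V/m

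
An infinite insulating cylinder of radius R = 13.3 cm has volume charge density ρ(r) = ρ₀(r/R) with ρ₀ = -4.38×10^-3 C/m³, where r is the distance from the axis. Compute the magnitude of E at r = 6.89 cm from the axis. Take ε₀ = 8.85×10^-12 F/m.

E ≈ 5.89×10^6 N/C

Take a coaxial cylindrical Gaussian surface of radius r = 6.89 cm and length L (r < R).
λ_enc = ∫₀^r ρ(r')·2πr' dr' = (2πρ₀/R)·r^3/3 = -2.256×10^-5 C/m.
Since E is radial and uniform over the curved surface, Φ = E·2πrL = Q_enc/ε₀ = λ_enc L/ε₀.
E = |λ_enc|/(2πε₀r) = (2.256×10^-5)/(2π·8.85×10^-12·0.0689) = 5.89×10^6 N/C.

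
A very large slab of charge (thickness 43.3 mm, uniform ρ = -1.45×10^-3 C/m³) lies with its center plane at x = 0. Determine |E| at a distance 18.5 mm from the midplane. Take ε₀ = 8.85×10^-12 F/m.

By symmetry E is perpendicular to the slab. A Gaussian pillbox from −18.5 mm to +18.5 mm (face area A) lies entirely within the slab.
Q_enc = ρ·(2x)·A and flux = 2EA, so 2EA = 2ρxA/ε₀ ⇒ E = |ρ|x/ε₀.
E = (1.45×10^-3)(0.0185)/(8.85×10^-12) = 3.03×10^6 N/C.

|E| ≈ 3.03×10^6 V/m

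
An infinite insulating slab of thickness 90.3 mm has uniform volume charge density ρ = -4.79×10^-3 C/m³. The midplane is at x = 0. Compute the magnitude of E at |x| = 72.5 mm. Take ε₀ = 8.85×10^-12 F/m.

The point |x| = 72.5 mm lies outside the slab (half-thickness 0.04515 m). A symmetric pillbox spanning the full slab encloses Q_enc = ρ·d·A.
Flux = 2EA ⇒ E = |ρ|d/(2ε₀), independent of distance outside.
E = (4.79×10^-3)(0.0903)/(2·8.85×10^-12) = 2.44e7 N/C.

|E| = 2.44e7 V/m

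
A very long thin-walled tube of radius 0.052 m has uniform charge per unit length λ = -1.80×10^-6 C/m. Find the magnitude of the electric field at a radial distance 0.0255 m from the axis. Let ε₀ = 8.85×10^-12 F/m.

By cylindrical symmetry E is radial; use a coaxial Gaussian cylinder of radius 0.0255 m and length L (r < 0.052 m, inside the shell).
No charge is enclosed, so Gauss's law gives E·2πrL = 0 ⇒ E = 0.

E = 0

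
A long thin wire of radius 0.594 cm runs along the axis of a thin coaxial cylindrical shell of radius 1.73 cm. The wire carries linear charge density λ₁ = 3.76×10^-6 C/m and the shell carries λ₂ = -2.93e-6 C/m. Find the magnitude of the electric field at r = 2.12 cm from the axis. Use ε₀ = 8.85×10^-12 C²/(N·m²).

Take a coaxial cylindrical Gaussian surface of radius r = 2.12 cm and length L (r > 1.73 cm, enclosing both).
λ_enc = λ₁ + λ₂ = (3.76e-6) + (-2.93×10^-6) = 8.30×10^-7 C/m.
Since E is radial and uniform over the curved surface, Φ = E·2πrL = Q_enc/ε₀ = λ_enc L/ε₀.
E = |λ_enc|/(2πε₀r) = (8.30e-7)/(2π·8.85×10^-12·0.0212) = 7.04×10^5 N/C.

7.04×10^5 N/C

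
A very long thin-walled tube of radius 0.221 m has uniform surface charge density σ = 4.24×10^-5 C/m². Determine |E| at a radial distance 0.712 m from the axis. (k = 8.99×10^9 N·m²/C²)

By cylindrical symmetry E is radial; use a coaxial Gaussian cylinder of radius 0.712 m and length L (r > 0.221 m).
The whole shell is enclosed: λ_enc = σ·2πR = (4.24e-5)·2π·(0.221) = 5.888×10^-5 C/m.
Gauss's law: E·2πrL = λ_enc L/ε₀.
E = 2k|λ_enc|/r = 2(8.99×10^9)(5.888×10^-5)/(0.712) = 1.49×10^6 N/C.

|E| ≈ 1.49×10^6 N/C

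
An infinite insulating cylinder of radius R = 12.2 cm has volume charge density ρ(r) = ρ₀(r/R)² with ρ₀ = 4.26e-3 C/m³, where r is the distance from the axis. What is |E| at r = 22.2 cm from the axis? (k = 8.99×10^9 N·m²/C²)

|E| ≈ 8.07×10^6 N/C

By cylindrical symmetry E is radial; use a coaxial Gaussian cylinder of radius 22.2 cm and length L (r > R, full charge per length enclosed).
λ_enc = 2π ∫₀^R ρ₀(r'/R)^2 r' dr' = 2πρ₀R²/4 = 9.96×10^-5 C/m.
Since E is radial and uniform over the curved surface, Φ = E·2πrL = Q_enc/ε₀ = λ_enc L/ε₀.
E = 2k|λ_enc|/r = 2(8.99×10^9)(9.96×10^-5)/(0.222) = 8.07×10^6 N/C.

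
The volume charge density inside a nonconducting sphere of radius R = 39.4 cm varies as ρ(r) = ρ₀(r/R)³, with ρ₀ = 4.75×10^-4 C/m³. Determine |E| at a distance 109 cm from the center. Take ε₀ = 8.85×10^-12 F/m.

E = 4.61×10^5 N/C

Symmetry ⇒ E = E(r) r̂. Gaussian sphere of radius r = 109 cm (r > R, all charge enclosed).
Q_enc = 4π ∫₀^R ρ₀(r'/R)^3 r'² dr' = 4πρ₀R³/6 = 6.085×10^-5 C.
By Gauss's law, ∮E·dA = E·4πr² = Q_enc/ε₀.
E = |Q_enc|/(4πε₀r²) = (6.085×10^-5)/(4π·8.85×10^-12·(1.09)²) = 4.61×10^5 N/C.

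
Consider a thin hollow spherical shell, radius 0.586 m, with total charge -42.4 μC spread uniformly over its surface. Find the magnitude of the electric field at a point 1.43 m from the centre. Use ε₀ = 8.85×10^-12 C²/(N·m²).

Take a concentric spherical Gaussian surface of radius r = 1.43 m (r > 0.586 m).
The entire shell is enclosed: Q_enc = -4.24e-5 C.
By Gauss's law, ∮E·dA = E·4πr² = Q_enc/ε₀.
E = |Q_enc|/(4πε₀r²) = (4.24e-5)/(4π·8.85×10^-12·(1.43)²) = 1.86e5 N/C.

E = 1.86×10^5 V/m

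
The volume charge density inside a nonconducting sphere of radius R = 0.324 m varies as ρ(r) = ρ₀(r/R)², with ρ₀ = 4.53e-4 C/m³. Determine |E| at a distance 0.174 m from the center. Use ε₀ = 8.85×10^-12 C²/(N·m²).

5.14e5 V/m

Symmetry ⇒ E = E(r) r̂. Gaussian sphere of radius r = 0.174 m (r < R).
Integrate the density: Q_enc = 4π ∫₀^r ρ₀(r'/R)^2 r'² dr' = 4πρ₀ r^5/(5·R²) = 1.73e-6 C.
Since E is radial and uniform over the Gaussian sphere, Φ = E·4πr² = Q_enc/ε₀.
E = |Q_enc|/(4πε₀r²) = (1.73e-6)/(4π·8.85×10^-12·(0.174)²) = 5.14e5 N/C.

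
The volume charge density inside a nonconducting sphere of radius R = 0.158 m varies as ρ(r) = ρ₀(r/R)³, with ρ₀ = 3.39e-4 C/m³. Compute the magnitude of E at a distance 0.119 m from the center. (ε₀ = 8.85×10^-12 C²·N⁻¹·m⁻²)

Use a concentric Gaussian sphere at r = 0.119 m (r < R).
Q_enc = ∫₀^r ρ(r')·4πr'² dr' = (4πρ₀/R³) ∫₀^r r'^5 dr' = 4πρ₀ r^6/(6·R³) = 5.112e-7 C.
Since E is radial and uniform over the Gaussian sphere, Φ = E·4πr² = Q_enc/ε₀.
E = |Q_enc|/(4πε₀r²) = (5.112×10^-7)/(4π·8.85×10^-12·(0.119)²) = 3.25×10^5 N/C.

|E| = 3.25×10^5 N/C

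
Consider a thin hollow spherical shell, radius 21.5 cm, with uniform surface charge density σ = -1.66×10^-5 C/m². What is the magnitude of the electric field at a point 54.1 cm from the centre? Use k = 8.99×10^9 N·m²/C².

|E| = 2.96×10^5 V/m

Take a concentric spherical Gaussian surface of radius r = 54.1 cm (r > 21.5 cm).
The entire shell is enclosed: Q_enc = σ·4πR² = (-1.66e-5)·4π·(0.215)² = -9.643e-6 C.
Applying ∮E·dA = Q_enc/ε₀ with Φ = E(4πr²):
E = k|Q_enc|/r² = (8.99×10^9)(9.643e-6)/(0.541)² = 2.96×10^5 N/C.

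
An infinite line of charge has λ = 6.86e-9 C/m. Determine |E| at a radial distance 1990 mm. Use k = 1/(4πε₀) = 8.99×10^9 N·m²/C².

Coaxial Gaussian cylinder, radius r = 1990 mm, length L.
Q_enc = λL, so λ_enc = 6.86e-9 C/m.
Applying ∮E·dA = Q_enc/ε₀ with the end caps contributing no flux:
E = 2k|λ_enc|/r = 2(8.99×10^9)(6.86×10^-9)/(1.99) = 62 N/C.

|E| = 62 V/m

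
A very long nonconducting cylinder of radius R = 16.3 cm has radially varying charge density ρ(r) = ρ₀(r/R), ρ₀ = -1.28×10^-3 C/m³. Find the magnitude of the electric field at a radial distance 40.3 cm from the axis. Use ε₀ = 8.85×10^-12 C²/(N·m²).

E ≈ 3.18×10^6 N/C

Choose a coaxial cylinder of radius r = 40.3 cm (arbitrary length L) as the Gaussian surface (r > R, full charge per length enclosed).
λ_enc = 2π ∫₀^R ρ₀(r'/R)^1 r' dr' = 2πρ₀R²/3 = -7.123e-5 C/m.
Gauss's law: E·2πrL = λ_enc L/ε₀.
E = |λ_enc|/(2πε₀r) = (7.123e-5)/(2π·8.85×10^-12·0.403) = 3.18×10^6 N/C.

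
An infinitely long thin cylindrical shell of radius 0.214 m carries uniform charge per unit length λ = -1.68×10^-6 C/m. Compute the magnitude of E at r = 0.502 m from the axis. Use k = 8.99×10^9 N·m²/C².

E = 6.02×10^4 N/C

By cylindrical symmetry E is radial; use a coaxial Gaussian cylinder of radius 0.502 m and length L (r > 0.214 m).
The full line charge is enclosed: λ_enc = -1.68×10^-6 C/m.
Applying ∮E·dA = Q_enc/ε₀ with the end caps contributing no flux:
E = 2k|λ_enc|/r = 2(8.99×10^9)(1.68×10^-6)/(0.502) = 6.02×10^4 N/C.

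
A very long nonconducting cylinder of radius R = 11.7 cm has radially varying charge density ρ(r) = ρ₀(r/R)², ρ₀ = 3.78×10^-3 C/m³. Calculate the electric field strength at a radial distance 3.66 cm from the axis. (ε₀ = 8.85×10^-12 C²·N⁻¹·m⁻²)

By cylindrical symmetry E is radial; use a coaxial Gaussian cylinder of radius 3.66 cm and length L (r < R).
Integrating ρ over the cross-section to radius r: λ_enc = (2πρ₀/R²) ∫₀^r r'^3 dr' = 2πρ₀ r^4/(4·R²) = 7.783e-7 C/m.
Applying ∮E·dA = Q_enc/ε₀ with the end caps contributing no flux:
E = |λ_enc|/(2πε₀r) = (7.783×10^-7)/(2π·8.85×10^-12·0.0366) = 3.82×10^5 N/C.

E ≈ 3.82×10^5 V/m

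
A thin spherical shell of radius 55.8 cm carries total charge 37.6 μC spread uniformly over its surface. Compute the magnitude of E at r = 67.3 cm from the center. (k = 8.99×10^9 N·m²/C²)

|E| ≈ 7.46×10^5 N/C

By spherical symmetry E is radial; choose a Gaussian sphere of radius r = 67.3 cm (r > 55.8 cm).
The entire shell is enclosed: Q_enc = 3.76×10^-5 C.
Gauss's law: E·4πr² = Q_enc/ε₀.
E = k|Q_enc|/r² = (8.99×10^9)(3.76×10^-5)/(0.673)² = 7.46e5 N/C.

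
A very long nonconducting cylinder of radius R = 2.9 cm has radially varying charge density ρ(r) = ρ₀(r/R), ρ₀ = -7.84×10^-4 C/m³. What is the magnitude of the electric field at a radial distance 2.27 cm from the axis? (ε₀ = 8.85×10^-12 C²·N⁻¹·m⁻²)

Take a coaxial cylindrical Gaussian surface of radius r = 2.27 cm and length L (r < R).
Integrating ρ over the cross-section to radius r: λ_enc = (2πρ₀/R) ∫₀^r r'^2 dr' = 2πρ₀ r^3/(3·R) = -6.623e-7 C/m.
Applying ∮E·dA = Q_enc/ε₀ with the end caps contributing no flux:
E = |λ_enc|/(2πε₀r) = (6.623×10^-7)/(2π·8.85×10^-12·0.0227) = 5.25×10^5 N/C.

E = 5.25×10^5 V/m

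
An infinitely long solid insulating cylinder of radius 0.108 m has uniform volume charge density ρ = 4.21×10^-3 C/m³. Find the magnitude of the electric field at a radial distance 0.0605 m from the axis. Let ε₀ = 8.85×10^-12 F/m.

Coaxial Gaussian cylinder, radius r = 0.0605 m, length L (r < R).
Charge inside radius r per length L is ρ·πr²·L, so λ_enc = ρπr² = 4.841×10^-5 C/m.
By Gauss's law (flux through the curved wall only), E·2πrL = λ_enc L/ε₀.
E = |λ_enc|/(2πε₀r) = (4.841×10^-5)/(2π·8.85×10^-12·0.0605) = 1.44×10^7 N/C.

E = 1.44×10^7 N/C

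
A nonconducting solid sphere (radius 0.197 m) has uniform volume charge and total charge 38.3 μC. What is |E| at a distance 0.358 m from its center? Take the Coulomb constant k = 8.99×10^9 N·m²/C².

E ≈ 2.69×10^6 N/C

By spherical symmetry E is radial; choose a Gaussian sphere of radius r = 0.358 m (r > R, so the entire charge is enclosed).
Q_enc = 38.3 μC = 3.83×10^-5 C.
Since E is radial and uniform over the Gaussian sphere, Φ = E·4πr² = Q_enc/ε₀.
E = k|Q_enc|/r² = (8.99×10^9)(3.83×10^-5)/(0.358)² = 2.69e6 N/C.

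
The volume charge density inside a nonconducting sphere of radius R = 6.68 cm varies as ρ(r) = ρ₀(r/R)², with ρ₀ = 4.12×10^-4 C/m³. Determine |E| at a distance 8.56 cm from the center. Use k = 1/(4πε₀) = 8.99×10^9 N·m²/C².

By spherical symmetry E is radial; choose a Gaussian sphere of radius r = 8.56 cm (r > R, all charge enclosed).
Q_enc = 4π ∫₀^R ρ₀(r'/R)^2 r'² dr' = 4πρ₀R³/5 = 3.087e-7 C.
By Gauss's law, ∮E·dA = E·4πr² = Q_enc/ε₀.
E = k|Q_enc|/r² = (8.99×10^9)(3.087e-7)/(0.0856)² = 3.79×10^5 N/C.

|E| ≈ 3.79×10^5 N/C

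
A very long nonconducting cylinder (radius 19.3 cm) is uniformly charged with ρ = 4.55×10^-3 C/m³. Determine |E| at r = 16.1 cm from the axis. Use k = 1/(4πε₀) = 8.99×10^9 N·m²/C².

4.14e7 N/C

Coaxial Gaussian cylinder, radius r = 16.1 cm, length L (r < R).
Enclosed charge per unit length: λ_enc = ρ·πr² = (4.55×10^-3)π(0.161)² = 3.705e-4 C/m.
Since E is radial and uniform over the curved surface, Φ = E·2πrL = Q_enc/ε₀ = λ_enc L/ε₀.
E = 2k|λ_enc|/r = 2(8.99×10^9)(3.705e-4)/(0.161) = 4.14e7 N/C.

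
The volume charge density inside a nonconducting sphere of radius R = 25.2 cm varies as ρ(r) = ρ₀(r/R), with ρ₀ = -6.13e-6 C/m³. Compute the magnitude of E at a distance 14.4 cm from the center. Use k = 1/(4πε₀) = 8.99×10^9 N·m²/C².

Use a concentric Gaussian sphere at r = 14.4 cm (r < R).
Integrate the density: Q_enc = 4π ∫₀^r ρ₀(r'/R)^1 r'² dr' = 4πρ₀ r^4/(4·R) = -3.286×10^-8 C.
Applying ∮E·dA = Q_enc/ε₀ with Φ = E(4πr²):
E = k|Q_enc|/r² = (8.99×10^9)(3.286e-8)/(0.144)² = 1.42×10^4 N/C.

E = 1.42×10^4 N/C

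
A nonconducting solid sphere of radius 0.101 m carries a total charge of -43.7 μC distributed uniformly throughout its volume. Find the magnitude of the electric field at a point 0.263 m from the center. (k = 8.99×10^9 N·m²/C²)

By spherical symmetry E is radial; choose a Gaussian sphere of radius r = 0.263 m (r > R, so the entire charge is enclosed).
Q_enc = -43.7 μC = -4.37×10^-5 C.
By Gauss's law, ∮E·dA = E·4πr² = Q_enc/ε₀.
E = k|Q_enc|/r² = (8.99×10^9)(4.37×10^-5)/(0.263)² = 5.68e6 N/C.

5.68×10^6 V/m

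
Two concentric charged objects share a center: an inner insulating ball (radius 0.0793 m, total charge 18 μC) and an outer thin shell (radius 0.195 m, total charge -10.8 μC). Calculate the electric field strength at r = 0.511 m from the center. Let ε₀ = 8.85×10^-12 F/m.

Use a concentric Gaussian sphere at r = 0.511 m (r > 0.195 m, enclosing both).
Q_enc = (18 μC) + (-10.8 μC) = 7.20×10^-6 C.
Gauss's law: E·4πr² = Q_enc/ε₀.
E = |Q_enc|/(4πε₀r²) = (7.20×10^-6)/(4π·8.85×10^-12·(0.511)²) = 2.48×10^5 N/C.

|E| = 2.48e5 N/C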